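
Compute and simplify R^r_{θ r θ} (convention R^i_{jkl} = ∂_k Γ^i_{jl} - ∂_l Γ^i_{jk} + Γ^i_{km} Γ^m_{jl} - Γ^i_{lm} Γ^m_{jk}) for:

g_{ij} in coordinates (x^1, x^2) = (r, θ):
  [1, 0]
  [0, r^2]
Non-zero Christoffel symbols (Γ^k_{ij} = Γ^k_{ji}):
Γ^r_{θ θ} = -r
Γ^θ_{r θ} = 1/r
R^r_{θ r θ} = ∂_r Γ^r_{θ θ} - ∂_θ Γ^r_{θ r} + Γ^r_{r m} Γ^m_{θ θ} - Γ^r_{θ m} Γ^m_{θ r}
  = (-1) - (0) + (0) - (-1) = 0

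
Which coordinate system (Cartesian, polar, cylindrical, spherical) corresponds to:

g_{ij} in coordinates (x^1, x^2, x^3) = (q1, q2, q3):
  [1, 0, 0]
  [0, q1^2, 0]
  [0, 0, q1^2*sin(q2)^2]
The line element ds^2 = dq1^2 + q1^2 dq2^2 + q1^2 sin(q2)^2 dq3^2 is dr^2 + r^2 dθ^2 + r^2 sin(θ)^2 dφ^2 with q1 = r, q2 = θ, q3 = φ.
spherical coordinates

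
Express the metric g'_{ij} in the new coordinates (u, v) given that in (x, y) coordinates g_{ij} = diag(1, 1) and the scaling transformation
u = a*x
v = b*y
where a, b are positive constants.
Invert the transformation: x = u/a, y = v/b
g'_{ij} = (∂x^k/∂x'^i)(∂x^l/∂x'^j) g_{kl}; with g_{kl} = δ_{kl} this is Σ_k (∂x^k/∂x'^i)(∂x^k/∂x'^j).
Jacobian: ∂x/∂u = 1/a, ∂x/∂v = 0, ∂y/∂u = 0, ∂y/∂v = 1/b
g'_{uu} = (1/a)(1/a) + (0)(0) = 1/a^2
g'_{uv} = (1/a)(0) + (0)(1/b) = 0
g'_{vv} = (0)(0) + (1/b)(1/b) = 1/b^2
g'_{ij} = diag(1/a^2, 1/b^2)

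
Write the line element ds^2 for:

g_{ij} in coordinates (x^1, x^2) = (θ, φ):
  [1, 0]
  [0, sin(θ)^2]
ds^2 = g_{ij} dx^i dx^j; only the non-zero components contribute.
ds^2 = dθ^2 + sin(θ)^2 dφ^2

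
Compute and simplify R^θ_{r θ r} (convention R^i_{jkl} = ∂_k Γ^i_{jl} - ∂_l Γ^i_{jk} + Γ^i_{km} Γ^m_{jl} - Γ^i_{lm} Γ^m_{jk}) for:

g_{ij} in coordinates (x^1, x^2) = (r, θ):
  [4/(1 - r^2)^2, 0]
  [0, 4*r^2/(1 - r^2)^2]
Non-zero Christoffel symbols (Γ^k_{ij} = Γ^k_{ji}):
Γ^r_{r r} = 2*r/(1 - r^2)
Γ^r_{θ θ} = (r^3 + r)/(r^2 - 1)
Γ^θ_{r θ} = (-r^2 - 1)/(r^3 - r)
R^θ_{r θ r} = ∂_θ Γ^θ_{r r} - ∂_r Γ^θ_{r θ} + Γ^θ_{θ m} Γ^m_{r r} - Γ^θ_{r m} Γ^m_{r θ}
  = (0) - ((r^4 + 4*r^2 - 1)/(r^3 - r)^2) + (2*(r^2 + 1)/(r^2 - 1)^2) - ((r^2 + 1)^2/(r^3 - r)^2) = -4/(r^2 - 1)^2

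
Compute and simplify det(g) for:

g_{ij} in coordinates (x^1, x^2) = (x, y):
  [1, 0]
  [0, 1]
For a 2×2 metric: det(g) = g_{11}·g_{22} - g_{12}·g_{21}
= (1)·(1) - (0)·(0)
= 1 - 0
det(g) = 1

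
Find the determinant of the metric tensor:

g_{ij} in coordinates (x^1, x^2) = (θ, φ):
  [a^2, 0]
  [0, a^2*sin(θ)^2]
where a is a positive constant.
For a 2×2 metric: det(g) = g_{11}·g_{22} - g_{12}·g_{21}
= (a^2)·(a^2*sin(θ)^2) - (0)·(0)
= a^4*sin(θ)^2 - 0
det(g) = a^4*sin(θ)^2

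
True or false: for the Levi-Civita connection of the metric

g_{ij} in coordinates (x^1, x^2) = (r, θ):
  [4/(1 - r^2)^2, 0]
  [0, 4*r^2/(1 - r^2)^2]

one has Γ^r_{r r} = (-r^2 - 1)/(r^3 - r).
Γ^r_{r r} = (1/2) g^{rr} (∂_r g_{rr} + ∂_r g_{rr} - ∂_r g_{rr}) = (1/2)((1 - r^2)^2/4)((16*r/(1 - r^2)^3) + (16*r/(1 - r^2)^3) - (16*r/(1 - r^2)^3)) = 2*r/(1 - r^2)
This differs from the proposed value (-r^2 - 1)/(r^3 - r).
False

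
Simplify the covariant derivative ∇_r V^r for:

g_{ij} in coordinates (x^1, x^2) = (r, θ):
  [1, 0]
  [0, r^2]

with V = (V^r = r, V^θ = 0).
Non-zero Christoffel symbols:
Γ^r_{θ θ} = -r
Γ^θ_{r θ} = 1/r
∇_r V^r = ∂_r V^r + Γ^r_{r j} V^j
  = (1) + (0)(r) + (0)(0)
  = 1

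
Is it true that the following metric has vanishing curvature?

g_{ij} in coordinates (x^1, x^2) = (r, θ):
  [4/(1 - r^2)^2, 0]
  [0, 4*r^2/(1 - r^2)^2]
Non-zero Christoffel symbols:
Γ^r_{r r} = 2*r/(1 - r^2)
Γ^r_{θ θ} = (r^3 + r)/(r^2 - 1)
Γ^θ_{r θ} = (-r^2 - 1)/(r^3 - r)
Ricci tensor: R_{rr} = -4/(r^2 - 1)^2, R_{rθ} = 0, R_{θθ} = -4*r^2/(r^2 - 1)^2
The Ricci tensor is non-zero, so the Riemann tensor is non-zero: not flat.
No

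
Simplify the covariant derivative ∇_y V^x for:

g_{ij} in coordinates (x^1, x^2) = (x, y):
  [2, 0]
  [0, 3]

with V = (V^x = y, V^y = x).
All Christoffel symbols are zero.
∇_y V^x = ∂_y V^x + Γ^x_{y j} V^j
  = (1) + (0)(y) + (0)(x)
  = 1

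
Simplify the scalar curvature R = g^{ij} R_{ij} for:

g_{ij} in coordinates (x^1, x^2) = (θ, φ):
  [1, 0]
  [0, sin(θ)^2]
Non-zero Christoffel symbols (Γ^k_{ij} = Γ^k_{ji}):
Γ^θ_{φ φ} = -sin(2*θ)/2
Γ^φ_{θ φ} = 1/tan(θ)
Ricci tensor (R_{ij} = R^k_{ikj}): R_{θθ} = 1, R_{θφ} = 0, R_{φφ} = sin(θ)^2
Inverse metric: g^{θθ} = 1, g^{φφ} = 1/sin(θ)^2
R = g^{ij} R_{ij} = (1)(1) + (1/sin(θ)^2)(sin(θ)^2) = 2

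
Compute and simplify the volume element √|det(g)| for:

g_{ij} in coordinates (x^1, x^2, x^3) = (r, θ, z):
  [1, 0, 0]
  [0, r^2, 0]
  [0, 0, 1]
det(g) = r^2
√|det(g)| = r
Volume element: dV = r dr dθ dz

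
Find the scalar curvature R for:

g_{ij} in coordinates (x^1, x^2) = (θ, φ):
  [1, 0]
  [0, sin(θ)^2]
Non-zero Christoffel symbols (Γ^k_{ij} = Γ^k_{ji}):
Γ^θ_{φ φ} = -sin(2*θ)/2
Γ^φ_{θ φ} = 1/tan(θ)
Ricci tensor (R_{ij} = R^k_{ikj}): R_{θθ} = 1, R_{θφ} = 0, R_{φφ} = sin(θ)^2
Inverse metric: g^{θθ} = 1, g^{φφ} = 1/sin(θ)^2
R = g^{ij} R_{ij} = (1)(1) + (1/sin(θ)^2)(sin(θ)^2) = 2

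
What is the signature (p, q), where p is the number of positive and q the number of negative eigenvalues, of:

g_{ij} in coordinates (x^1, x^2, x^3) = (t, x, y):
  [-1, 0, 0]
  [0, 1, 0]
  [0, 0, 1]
The metric is diagonal, so its eigenvalues are the diagonal entries: -1, 1, 1 (at a generic point, where coordinate-dependent entries are positive).
2 positive, 1 negative.
(2, 1) - Lorentzian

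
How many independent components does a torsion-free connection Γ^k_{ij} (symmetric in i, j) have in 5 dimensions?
Γ^k_{ij} has n choices for the upper index and n(n+1)/2 independent symmetric lower index pairs.
Total = 5 × 5×6/2 = 5 × 15 = 75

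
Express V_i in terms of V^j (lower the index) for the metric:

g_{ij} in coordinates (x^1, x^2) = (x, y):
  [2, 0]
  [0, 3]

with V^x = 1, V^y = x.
V_i = g_{ij} V^j:
V_x = (2)(1) + (0)(x) = 2
V_y = (0)(1) + (3)(x) = 3*x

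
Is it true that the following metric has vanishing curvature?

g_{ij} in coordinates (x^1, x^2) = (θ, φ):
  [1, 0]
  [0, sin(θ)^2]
Non-zero Christoffel symbols:
Γ^θ_{φ φ} = -sin(2*θ)/2
Γ^φ_{θ φ} = 1/tan(θ)
Ricci tensor: R_{θθ} = 1, R_{θφ} = 0, R_{φφ} = sin(θ)^2
The Ricci tensor is non-zero, so the Riemann tensor is non-zero: not flat.
No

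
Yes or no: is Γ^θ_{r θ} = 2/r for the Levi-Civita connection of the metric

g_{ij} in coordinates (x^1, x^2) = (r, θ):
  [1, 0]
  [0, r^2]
Γ^θ_{r θ} = (1/2) g^{θθ} (∂_r g_{θθ} + ∂_θ g_{θr} - ∂_θ g_{rθ}) = (1/2)(1/r^2)((2*r) + (0) - (0)) = 1/r
This differs from the proposed value 2/r.
No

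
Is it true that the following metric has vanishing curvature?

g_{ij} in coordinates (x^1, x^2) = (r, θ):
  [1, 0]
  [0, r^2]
Non-zero Christoffel symbols:
Γ^r_{θ θ} = -r
Γ^θ_{r θ} = 1/r
Ricci tensor: R_{rr} = 0, R_{rθ} = 0, R_{θθ} = 0
All R_{ij} vanish; in 2 dimensions the Riemann tensor is fully determined by the Ricci tensor, so R^i_{jkl} = 0: the metric is flat (curvilinear coordinates on flat space).
Yes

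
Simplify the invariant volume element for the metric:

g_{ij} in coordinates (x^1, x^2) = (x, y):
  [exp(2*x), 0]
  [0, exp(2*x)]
det(g) = exp(4*x)
√|det(g)| = exp(2*x)
Volume element: dV = exp(2*x) dx dy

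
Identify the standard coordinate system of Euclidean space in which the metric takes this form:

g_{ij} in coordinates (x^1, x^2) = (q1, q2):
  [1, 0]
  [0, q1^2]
The line element ds^2 = dq1^2 + q1^2 dq2^2 is dr^2 + r^2 dθ^2 with q1 = r, q2 = θ.
polar coordinates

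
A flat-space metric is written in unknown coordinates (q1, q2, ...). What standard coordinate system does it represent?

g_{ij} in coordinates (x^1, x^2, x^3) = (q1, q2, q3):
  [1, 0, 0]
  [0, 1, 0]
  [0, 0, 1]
All components are constant and the metric is the identity, i.e. orthonormal rectilinear coordinates.
Cartesian (3D) coordinates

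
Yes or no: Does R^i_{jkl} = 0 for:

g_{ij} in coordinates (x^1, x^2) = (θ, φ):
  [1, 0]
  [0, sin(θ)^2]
Non-zero Christoffel symbols:
Γ^θ_{φ φ} = -sin(2*θ)/2
Γ^φ_{θ φ} = 1/tan(θ)
Ricci tensor: R_{θθ} = 1, R_{θφ} = 0, R_{φφ} = sin(θ)^2
The Ricci tensor is non-zero, so the Riemann tensor is non-zero: not flat.
No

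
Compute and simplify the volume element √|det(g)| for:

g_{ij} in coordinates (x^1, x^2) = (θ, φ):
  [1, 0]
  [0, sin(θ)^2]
det(g) = sin(θ)^2
√|det(g)| = sin(θ) (taking 0 < θ < π so that |sin(θ)| = sin(θ))
Volume element: dV = sin(θ) dθ dφ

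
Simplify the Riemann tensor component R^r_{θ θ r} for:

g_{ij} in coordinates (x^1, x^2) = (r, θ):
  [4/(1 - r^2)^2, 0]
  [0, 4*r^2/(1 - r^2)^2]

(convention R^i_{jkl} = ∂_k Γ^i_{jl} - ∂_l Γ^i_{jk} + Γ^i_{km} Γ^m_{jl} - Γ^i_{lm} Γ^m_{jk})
Non-zero Christoffel symbols (Γ^k_{ij} = Γ^k_{ji}):
Γ^r_{r r} = 2*r/(1 - r^2)
Γ^r_{θ θ} = (r^3 + r)/(r^2 - 1)
Γ^θ_{r θ} = (-r^2 - 1)/(r^3 - r)
R^r_{θ θ r} = ∂_θ Γ^r_{θ r} - ∂_r Γ^r_{θ θ} + Γ^r_{θ m} Γ^m_{θ r} - Γ^r_{r m} Γ^m_{θ θ}
  = (0) - ((r^4 - 4*r^2 - 1)/(r^2 - 1)^2) + (-(r^2 + 1)^2/(r^2 - 1)^2) - (-2*r^2*(r^2 + 1)/(r^2 - 1)^2) = 4*r^2/(r^2 - 1)^2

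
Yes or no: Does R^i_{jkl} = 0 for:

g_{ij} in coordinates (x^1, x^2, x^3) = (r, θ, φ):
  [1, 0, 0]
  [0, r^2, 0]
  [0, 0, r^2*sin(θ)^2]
Non-zero Christoffel symbols:
Γ^r_{θ θ} = -r
Γ^r_{φ φ} = -r*sin(θ)^2
Γ^θ_{r θ} = 1/r
Γ^θ_{φ φ} = -sin(2*θ)/2
Γ^φ_{r φ} = 1/r
Γ^φ_{θ φ} = 1/tan(θ)
Ricci tensor: R_{rr} = 0, R_{rθ} = 0, R_{rφ} = 0, R_{θθ} = 0, R_{θφ} = 0, R_{φφ} = 0
All R_{ij} vanish; in 3 dimensions the Riemann tensor is fully determined by the Ricci tensor, so R^i_{jkl} = 0: the metric is flat (curvilinear coordinates on flat space).
Yes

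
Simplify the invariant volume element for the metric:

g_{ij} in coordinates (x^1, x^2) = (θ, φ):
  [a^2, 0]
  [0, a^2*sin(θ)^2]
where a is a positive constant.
det(g) = a^4*sin(θ)^2
√|det(g)| = a^2*sin(θ) (taking 0 < θ < π so that |sin(θ)| = sin(θ))
Volume element: dV = a^2*sin(θ) dθ dφ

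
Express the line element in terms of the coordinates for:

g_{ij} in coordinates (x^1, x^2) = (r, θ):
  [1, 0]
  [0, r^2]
ds^2 = g_{ij} dx^i dx^j; only the non-zero components contribute.
ds^2 = dr^2 + r^2 dθ^2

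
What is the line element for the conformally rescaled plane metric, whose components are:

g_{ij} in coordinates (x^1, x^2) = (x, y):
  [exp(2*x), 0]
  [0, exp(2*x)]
ds^2 = g_{ij} dx^i dx^j; only the non-zero components contribute.
ds^2 = exp(2*x) dx^2 + exp(2*x) dy^2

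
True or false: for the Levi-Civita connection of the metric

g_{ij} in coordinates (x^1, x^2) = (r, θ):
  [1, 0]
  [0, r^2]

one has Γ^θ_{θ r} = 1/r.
Γ^θ_{θ r} = (1/2) g^{θθ} (∂_θ g_{θr} + ∂_r g_{θθ} - ∂_θ g_{θr}) = (1/2)(1/r^2)((0) + (2*r) - (0)) = 1/r
This equals the proposed value 1/r.
True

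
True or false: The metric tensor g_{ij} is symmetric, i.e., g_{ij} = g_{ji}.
By definition the metric is a symmetric bilinear form, g_{ij} = g_{ji}.
True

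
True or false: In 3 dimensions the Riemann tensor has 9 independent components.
n^2(n^2-1)/12 = 9·8/12 = 6 independent components for n = 3.
False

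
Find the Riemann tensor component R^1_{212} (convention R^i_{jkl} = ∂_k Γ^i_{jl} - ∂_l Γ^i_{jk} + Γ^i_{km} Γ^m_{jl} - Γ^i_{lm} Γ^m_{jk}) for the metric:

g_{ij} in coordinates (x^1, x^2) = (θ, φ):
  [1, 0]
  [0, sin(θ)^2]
Non-zero Christoffel symbols (Γ^k_{ij} = Γ^k_{ji}):
Γ^θ_{φ φ} = -sin(2*θ)/2
Γ^φ_{θ φ} = 1/tan(θ)
R^θ_{φ θ φ} = ∂_θ Γ^θ_{φ φ} - ∂_φ Γ^θ_{φ θ} + Γ^θ_{θ m} Γ^m_{φ φ} - Γ^θ_{φ m} Γ^m_{φ θ}
  = (-cos(2*θ)) - (0) + (0) - (-cos(θ)^2) = sin(θ)^2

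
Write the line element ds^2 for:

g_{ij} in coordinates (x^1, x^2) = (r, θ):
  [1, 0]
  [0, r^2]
ds^2 = g_{ij} dx^i dx^j; only the non-zero components contribute.
ds^2 = dr^2 + r^2 dθ^2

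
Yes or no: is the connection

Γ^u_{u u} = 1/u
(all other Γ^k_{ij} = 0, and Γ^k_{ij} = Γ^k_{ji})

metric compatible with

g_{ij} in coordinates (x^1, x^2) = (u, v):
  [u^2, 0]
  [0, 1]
Using ∇_k g_{ij} = ∂_k g_{ij} - Γ^m_{ki} g_{mj} - Γ^m_{kj} g_{im}:
e.g. ∇_u g_{uu} = (2*u) - (u) - (u) = 0
Every component ∇_k g_{ij} vanishes: the connection is metric compatible.
Yes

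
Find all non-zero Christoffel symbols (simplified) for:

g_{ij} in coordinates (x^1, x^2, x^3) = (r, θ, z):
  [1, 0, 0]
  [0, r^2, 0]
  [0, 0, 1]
Using Γ^k_{ij} = (1/2) g^{km} (∂_i g_{mj} + ∂_j g_{mi} - ∂_m g_{ij}); the metric is diagonal, so only the m = k term contributes.
Non-zero symbols (using the symmetry Γ^k_{ij} = Γ^k_{ji}):
Γ^r_{θ θ} = (1/2) g^{rr} (∂_θ g_{rθ} + ∂_θ g_{rθ} - ∂_r g_{θθ}) = (1/2)(1)((0) + (0) - (2*r)) = -r
Γ^θ_{r θ} = (1/2) g^{θθ} (∂_r g_{θθ} + ∂_θ g_{θr} - ∂_θ g_{rθ}) = (1/2)(1/r^2)((2*r) + (0) - (0)) = 1/r
All other Christoffel symbols are zero.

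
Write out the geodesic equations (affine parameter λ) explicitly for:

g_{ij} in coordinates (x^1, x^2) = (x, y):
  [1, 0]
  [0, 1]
Geodesic equation: d^2x^k/dλ^2 + Γ^k_{ij} (dx^i/dλ)(dx^j/dλ) = 0.
All Christoffel symbols vanish, so the geodesics are straight lines:
d^2x/dλ^2 = 0
d^2y/dλ^2 = 0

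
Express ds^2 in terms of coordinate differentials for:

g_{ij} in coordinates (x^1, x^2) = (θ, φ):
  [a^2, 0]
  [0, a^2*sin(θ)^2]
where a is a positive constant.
ds^2 = g_{ij} dx^i dx^j; only the non-zero components contribute.
ds^2 = a^2 dθ^2 + a^2*sin(θ)^2 dφ^2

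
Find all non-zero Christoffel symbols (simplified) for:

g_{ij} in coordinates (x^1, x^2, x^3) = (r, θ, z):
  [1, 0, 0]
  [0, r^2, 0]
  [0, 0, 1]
Using Γ^k_{ij} = (1/2) g^{km} (∂_i g_{mj} + ∂_j g_{mi} - ∂_m g_{ij}); the metric is diagonal, so only the m = k term contributes.
Non-zero symbols (using the symmetry Γ^k_{ij} = Γ^k_{ji}):
Γ^r_{θ θ} = (1/2) g^{rr} (∂_θ g_{rθ} + ∂_θ g_{rθ} - ∂_r g_{θθ}) = (1/2)(1)((0) + (0) - (2*r)) = -r
Γ^θ_{r θ} = (1/2) g^{θθ} (∂_r g_{θθ} + ∂_θ g_{θr} - ∂_θ g_{rθ}) = (1/2)(1/r^2)((2*r) + (0) - (0)) = 1/r
All other Christoffel symbols are zero.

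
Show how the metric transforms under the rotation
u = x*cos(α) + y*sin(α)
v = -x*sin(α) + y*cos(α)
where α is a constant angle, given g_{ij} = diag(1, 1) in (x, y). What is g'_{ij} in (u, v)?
Invert the transformation: x = u*cos(α) - v*sin(α), y = u*sin(α) + v*cos(α)
g'_{ij} = (∂x^k/∂x'^i)(∂x^l/∂x'^j) g_{kl}; with g_{kl} = δ_{kl} this is Σ_k (∂x^k/∂x'^i)(∂x^k/∂x'^j).
Jacobian: ∂x/∂u = cos(α), ∂x/∂v = -sin(α), ∂y/∂u = sin(α), ∂y/∂v = cos(α)
g'_{uu} = (cos(α))(cos(α)) + (sin(α))(sin(α)) = 1
g'_{uv} = (cos(α))(-sin(α)) + (sin(α))(cos(α)) = 0
g'_{vv} = (-sin(α))(-sin(α)) + (cos(α))(cos(α)) = 1
g'_{ij} = diag(1, 1)
The Euclidean metric is invariant under rotations.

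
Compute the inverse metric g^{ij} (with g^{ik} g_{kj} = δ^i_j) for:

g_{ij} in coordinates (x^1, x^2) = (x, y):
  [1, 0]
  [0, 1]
The metric is diagonal, so g^{ij} is diagonal with entries 1/g_{ii}: diag(1, 1).
g^{ij}:
  [1, 0]
  [0, 1]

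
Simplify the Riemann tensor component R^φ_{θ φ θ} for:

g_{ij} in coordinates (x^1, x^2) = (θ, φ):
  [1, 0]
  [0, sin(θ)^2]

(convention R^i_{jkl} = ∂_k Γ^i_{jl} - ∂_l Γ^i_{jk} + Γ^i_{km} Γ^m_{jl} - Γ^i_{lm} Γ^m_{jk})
Non-zero Christoffel symbols (Γ^k_{ij} = Γ^k_{ji}):
Γ^θ_{φ φ} = -sin(2*θ)/2
Γ^φ_{θ φ} = 1/tan(θ)
R^φ_{θ φ θ} = ∂_φ Γ^φ_{θ θ} - ∂_θ Γ^φ_{θ φ} + Γ^φ_{φ m} Γ^m_{θ θ} - Γ^φ_{θ m} Γ^m_{θ φ}
  = (0) - (-1/sin(θ)^2) + (0) - (1/tan(θ)^2) = 1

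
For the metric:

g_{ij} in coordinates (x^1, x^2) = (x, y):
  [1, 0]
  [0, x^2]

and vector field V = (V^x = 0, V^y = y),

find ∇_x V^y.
Non-zero Christoffel symbols:
Γ^x_{y y} = -x
Γ^y_{x y} = 1/x
∇_x V^y = ∂_x V^y + Γ^y_{x j} V^j
  = (0) + (0)(0) + (1/x)(y)
  = y/x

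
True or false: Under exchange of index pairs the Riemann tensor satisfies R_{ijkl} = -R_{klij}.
The pair-exchange symmetry has a plus sign: R_{ijkl} = +R_{klij}.
False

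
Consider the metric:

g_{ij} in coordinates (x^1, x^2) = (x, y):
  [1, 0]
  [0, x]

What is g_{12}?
With x^1 = x, x^2 = y, g_{12} = g_{xy} is the row-1, column-2 entry of the matrix.
g_{12} = 0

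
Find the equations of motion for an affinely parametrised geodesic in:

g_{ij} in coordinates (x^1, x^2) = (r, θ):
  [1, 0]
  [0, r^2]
Geodesic equation: d^2x^k/dλ^2 + Γ^k_{ij} (dx^i/dλ)(dx^j/dλ) = 0.
Non-zero Christoffel symbols:
Γ^r_{θ θ} = -r
Γ^θ_{r θ} = 1/r
Substituting (the symmetric pair Γ^k_{ij}, Γ^k_{ji} combines into a factor 2):
d^2r/dλ^2 - r (dθ/dλ)^2 = 0
d^2θ/dλ^2 + (2/r) (dr/dλ)(dθ/dλ) = 0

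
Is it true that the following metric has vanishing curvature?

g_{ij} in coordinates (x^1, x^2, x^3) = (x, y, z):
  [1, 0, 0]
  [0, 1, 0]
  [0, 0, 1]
All metric components are constant, so every Christoffel symbol vanishes and R^i_{jkl} = 0.
Yes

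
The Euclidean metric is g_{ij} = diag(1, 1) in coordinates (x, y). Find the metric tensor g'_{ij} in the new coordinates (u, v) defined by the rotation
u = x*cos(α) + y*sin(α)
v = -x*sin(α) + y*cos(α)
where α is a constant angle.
Invert the transformation: x = u*cos(α) - v*sin(α), y = u*sin(α) + v*cos(α)
g'_{ij} = (∂x^k/∂x'^i)(∂x^l/∂x'^j) g_{kl}; with g_{kl} = δ_{kl} this is Σ_k (∂x^k/∂x'^i)(∂x^k/∂x'^j).
Jacobian: ∂x/∂u = cos(α), ∂x/∂v = -sin(α), ∂y/∂u = sin(α), ∂y/∂v = cos(α)
g'_{uu} = (cos(α))(cos(α)) + (sin(α))(sin(α)) = 1
g'_{uv} = (cos(α))(-sin(α)) + (sin(α))(cos(α)) = 0
g'_{vv} = (-sin(α))(-sin(α)) + (cos(α))(cos(α)) = 1
g'_{ij} = diag(1, 1)
The Euclidean metric is invariant under rotations.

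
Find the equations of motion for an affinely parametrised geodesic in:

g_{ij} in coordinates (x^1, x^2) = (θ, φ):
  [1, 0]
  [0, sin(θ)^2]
Geodesic equation: d^2x^k/dλ^2 + Γ^k_{ij} (dx^i/dλ)(dx^j/dλ) = 0.
Non-zero Christoffel symbols:
Γ^θ_{φ φ} = -sin(2*θ)/2
Γ^φ_{θ φ} = 1/tan(θ)
Substituting (the symmetric pair Γ^k_{ij}, Γ^k_{ji} combines into a factor 2):
d^2θ/dλ^2 - (sin(2*θ)/2) (dφ/dλ)^2 = 0
d^2φ/dλ^2 + (2/tan(θ)) (dθ/dλ)(dφ/dλ) = 0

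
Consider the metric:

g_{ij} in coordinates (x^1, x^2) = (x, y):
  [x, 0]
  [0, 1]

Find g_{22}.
With x^1 = x, x^2 = y, g_{22} = g_{yy} is the row-2, column-2 entry of the matrix.
g_{22} = 1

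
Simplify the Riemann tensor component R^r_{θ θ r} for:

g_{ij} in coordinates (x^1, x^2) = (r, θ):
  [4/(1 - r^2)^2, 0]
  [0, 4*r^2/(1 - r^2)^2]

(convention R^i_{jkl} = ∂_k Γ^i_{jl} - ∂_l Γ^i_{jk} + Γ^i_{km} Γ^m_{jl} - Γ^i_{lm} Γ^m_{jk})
Non-zero Christoffel symbols (Γ^k_{ij} = Γ^k_{ji}):
Γ^r_{r r} = 2*r/(1 - r^2)
Γ^r_{θ θ} = (r^3 + r)/(r^2 - 1)
Γ^θ_{r θ} = (-r^2 - 1)/(r^3 - r)
R^r_{θ θ r} = ∂_θ Γ^r_{θ r} - ∂_r Γ^r_{θ θ} + Γ^r_{θ m} Γ^m_{θ r} - Γ^r_{r m} Γ^m_{θ θ}
  = (0) - ((r^4 - 4*r^2 - 1)/(r^2 - 1)^2) + (-(r^2 + 1)^2/(r^2 - 1)^2) - (-2*r^2*(r^2 + 1)/(r^2 - 1)^2) = 4*r^2/(r^2 - 1)^2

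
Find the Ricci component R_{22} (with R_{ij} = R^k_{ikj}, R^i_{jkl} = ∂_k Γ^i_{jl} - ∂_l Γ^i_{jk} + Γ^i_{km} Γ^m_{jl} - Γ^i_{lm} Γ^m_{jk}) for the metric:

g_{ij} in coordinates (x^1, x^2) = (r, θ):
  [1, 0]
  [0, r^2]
Non-zero Christoffel symbols (Γ^k_{ij} = Γ^k_{ji}):
Γ^r_{θ θ} = -r
Γ^θ_{r θ} = 1/r
R^r_{θ r θ} = ∂_r Γ^r_{θ θ} - ∂_θ Γ^r_{θ r} + Γ^r_{r m} Γ^m_{θ θ} - Γ^r_{θ m} Γ^m_{θ r}
  = (-1) - (0) + (0) - (-1) = 0
R^θ_{θ θ θ} = 0 (a repeated index in an antisymmetric pair)
R_{θθ} = R^r_{θ r θ} + R^θ_{θ θ θ} = (0) + (0) = 0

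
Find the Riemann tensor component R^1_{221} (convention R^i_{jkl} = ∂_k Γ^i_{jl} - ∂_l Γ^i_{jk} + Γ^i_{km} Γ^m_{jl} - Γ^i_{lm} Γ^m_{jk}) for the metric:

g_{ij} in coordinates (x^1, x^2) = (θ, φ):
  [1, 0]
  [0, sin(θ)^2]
Non-zero Christoffel symbols (Γ^k_{ij} = Γ^k_{ji}):
Γ^θ_{φ φ} = -sin(2*θ)/2
Γ^φ_{θ φ} = 1/tan(θ)
R^θ_{φ φ θ} = ∂_φ Γ^θ_{φ θ} - ∂_θ Γ^θ_{φ φ} + Γ^θ_{φ m} Γ^m_{φ θ} - Γ^θ_{θ m} Γ^m_{φ φ}
  = (0) - (-cos(2*θ)) + (-cos(θ)^2) - (0) = -sin(θ)^2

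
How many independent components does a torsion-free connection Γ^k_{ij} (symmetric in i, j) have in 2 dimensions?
Γ^k_{ij} has n choices for the upper index and n(n+1)/2 independent symmetric lower index pairs.
Total = 2 × 2×3/2 = 2 × 3 = 6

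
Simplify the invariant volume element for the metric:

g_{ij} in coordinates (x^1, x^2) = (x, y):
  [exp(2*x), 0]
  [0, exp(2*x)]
det(g) = exp(4*x)
√|det(g)| = exp(2*x)
Volume element: dV = exp(2*x) dx dy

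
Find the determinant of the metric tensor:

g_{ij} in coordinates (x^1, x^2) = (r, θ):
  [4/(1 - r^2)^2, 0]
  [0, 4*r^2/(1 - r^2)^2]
For a 2×2 metric: det(g) = g_{11}·g_{22} - g_{12}·g_{21}
= (4/(1 - r^2)^2)·(4*r^2/(1 - r^2)^2) - (0)·(0)
= 16*r^2/(1 - r^2)^4 - 0
det(g) = 16*r^2/(1 - r^2)^4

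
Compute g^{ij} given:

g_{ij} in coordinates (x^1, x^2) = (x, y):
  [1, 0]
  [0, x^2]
The metric is diagonal, so g^{ij} is diagonal with entries 1/g_{ii}: diag(1, 1/(x^2)).
g^{ij}:
  [1, 0]
  [0, 1/x^2]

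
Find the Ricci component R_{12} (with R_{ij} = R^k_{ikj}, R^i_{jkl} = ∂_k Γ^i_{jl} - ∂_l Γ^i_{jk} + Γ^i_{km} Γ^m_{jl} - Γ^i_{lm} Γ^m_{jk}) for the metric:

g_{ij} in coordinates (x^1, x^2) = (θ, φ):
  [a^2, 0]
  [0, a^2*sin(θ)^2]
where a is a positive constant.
Non-zero Christoffel symbols (Γ^k_{ij} = Γ^k_{ji}):
Γ^θ_{φ φ} = -sin(2*θ)/2
Γ^φ_{θ φ} = 1/tan(θ)
R^θ_{θ θ φ} = 0 (a repeated index in an antisymmetric pair)
R^φ_{θ φ φ} = 0 (a repeated index in an antisymmetric pair)
R_{θφ} = R^θ_{θ θ φ} + R^φ_{θ φ φ} = (0) + (0) = 0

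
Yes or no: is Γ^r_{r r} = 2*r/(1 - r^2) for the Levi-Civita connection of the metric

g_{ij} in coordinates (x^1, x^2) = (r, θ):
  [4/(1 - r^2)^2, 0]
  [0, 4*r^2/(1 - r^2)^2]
Γ^r_{r r} = (1/2) g^{rr} (∂_r g_{rr} + ∂_r g_{rr} - ∂_r g_{rr}) = (1/2)((1 - r^2)^2/4)((16*r/(1 - r^2)^3) + (16*r/(1 - r^2)^3) - (16*r/(1 - r^2)^3)) = 2*r/(1 - r^2)
This equals the proposed value 2*r/(1 - r^2).
Yes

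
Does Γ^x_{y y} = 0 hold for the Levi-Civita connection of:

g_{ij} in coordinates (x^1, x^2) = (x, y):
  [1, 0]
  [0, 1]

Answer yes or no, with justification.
Γ^x_{y y} = (1/2) g^{xx} (∂_y g_{xy} + ∂_y g_{xy} - ∂_x g_{yy}) = (1/2)(1)((0) + (0) - (0)) = 0
This equals the proposed value 0.
Yes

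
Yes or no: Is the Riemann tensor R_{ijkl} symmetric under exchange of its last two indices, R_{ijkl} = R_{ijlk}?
It is antisymmetric in the last pair: R_{ijkl} = -R_{ijlk}.
No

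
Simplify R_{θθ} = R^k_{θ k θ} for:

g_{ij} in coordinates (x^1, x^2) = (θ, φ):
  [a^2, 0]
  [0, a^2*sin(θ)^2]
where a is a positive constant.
Non-zero Christoffel symbols (Γ^k_{ij} = Γ^k_{ji}):
Γ^θ_{φ φ} = -sin(2*θ)/2
Γ^φ_{θ φ} = 1/tan(θ)
R^θ_{θ θ θ} = 0 (a repeated index in an antisymmetric pair)
R^φ_{θ φ θ} = ∂_φ Γ^φ_{θ θ} - ∂_θ Γ^φ_{θ φ} + Γ^φ_{φ m} Γ^m_{θ θ} - Γ^φ_{θ m} Γ^m_{θ φ}
  = (0) - (-1/sin(θ)^2) + (0) - (1/tan(θ)^2) = 1
R_{θθ} = R^θ_{θ θ θ} + R^φ_{θ φ θ} = (0) + (1) = 1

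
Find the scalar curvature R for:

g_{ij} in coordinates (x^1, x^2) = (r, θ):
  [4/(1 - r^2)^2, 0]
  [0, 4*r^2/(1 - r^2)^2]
Non-zero Christoffel symbols (Γ^k_{ij} = Γ^k_{ji}):
Γ^r_{r r} = 2*r/(1 - r^2)
Γ^r_{θ θ} = (r^3 + r)/(r^2 - 1)
Γ^θ_{r θ} = (-r^2 - 1)/(r^3 - r)
Ricci tensor (R_{ij} = R^k_{ikj}): R_{rr} = -4/(r^2 - 1)^2, R_{rθ} = 0, R_{θθ} = -4*r^2/(r^2 - 1)^2
Inverse metric: g^{rr} = (1 - r^2)^2/4, g^{θθ} = (1 - r^2)^2/(4*r^2)
R = g^{ij} R_{ij} = ((1 - r^2)^2/4)(-4/(r^2 - 1)^2) + ((1 - r^2)^2/(4*r^2))(-4*r^2/(r^2 - 1)^2) = -2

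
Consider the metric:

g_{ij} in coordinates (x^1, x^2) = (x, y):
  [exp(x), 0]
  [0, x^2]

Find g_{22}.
With x^1 = x, x^2 = y, g_{22} = g_{yy} is the row-2, column-2 entry of the matrix.
g_{22} = x^2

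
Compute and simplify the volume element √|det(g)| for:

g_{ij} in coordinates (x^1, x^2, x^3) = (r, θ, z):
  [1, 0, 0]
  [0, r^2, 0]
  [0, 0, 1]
det(g) = r^2
√|det(g)| = r
Volume element: dV = r dr dθ dz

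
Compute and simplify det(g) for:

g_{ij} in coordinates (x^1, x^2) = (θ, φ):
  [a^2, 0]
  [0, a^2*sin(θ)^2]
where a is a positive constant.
For a 2×2 metric: det(g) = g_{11}·g_{22} - g_{12}·g_{21}
= (a^2)·(a^2*sin(θ)^2) - (0)·(0)
= a^4*sin(θ)^2 - 0
det(g) = a^4*sin(θ)^2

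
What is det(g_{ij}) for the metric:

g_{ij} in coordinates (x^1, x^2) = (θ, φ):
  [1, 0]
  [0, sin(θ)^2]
For a 2×2 metric: det(g) = g_{11}·g_{22} - g_{12}·g_{21}
= (1)·(sin(θ)^2) - (0)·(0)
= sin(θ)^2 - 0
det(g) = sin(θ)^2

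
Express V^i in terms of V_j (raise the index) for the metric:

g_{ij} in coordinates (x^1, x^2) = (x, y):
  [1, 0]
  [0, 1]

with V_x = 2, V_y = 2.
Inverse metric (diagonal): g^{xx} = 1, g^{yy} = 1
V^i = g^{ij} V_j:
V^x = (1)(2) + (0)(2) = 2
V^y = (0)(2) + (1)(2) = 2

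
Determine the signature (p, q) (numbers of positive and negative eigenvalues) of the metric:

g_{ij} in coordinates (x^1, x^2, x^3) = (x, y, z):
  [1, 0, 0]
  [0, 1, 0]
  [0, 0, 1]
The metric is diagonal, so its eigenvalues are the diagonal entries: 1, 1, 1 (at a generic point, where coordinate-dependent entries are positive).
3 positive, 0 negative.
(3, 0) - Riemannian (positive definite)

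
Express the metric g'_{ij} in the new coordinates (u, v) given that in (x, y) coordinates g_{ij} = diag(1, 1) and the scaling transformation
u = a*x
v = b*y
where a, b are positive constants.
Invert the transformation: x = u/a, y = v/b
g'_{ij} = (∂x^k/∂x'^i)(∂x^l/∂x'^j) g_{kl}; with g_{kl} = δ_{kl} this is Σ_k (∂x^k/∂x'^i)(∂x^k/∂x'^j).
Jacobian: ∂x/∂u = 1/a, ∂x/∂v = 0, ∂y/∂u = 0, ∂y/∂v = 1/b
g'_{uu} = (1/a)(1/a) + (0)(0) = 1/a^2
g'_{uv} = (1/a)(0) + (0)(1/b) = 0
g'_{vv} = (0)(0) + (1/b)(1/b) = 1/b^2
g'_{ij} = diag(1/a^2, 1/b^2)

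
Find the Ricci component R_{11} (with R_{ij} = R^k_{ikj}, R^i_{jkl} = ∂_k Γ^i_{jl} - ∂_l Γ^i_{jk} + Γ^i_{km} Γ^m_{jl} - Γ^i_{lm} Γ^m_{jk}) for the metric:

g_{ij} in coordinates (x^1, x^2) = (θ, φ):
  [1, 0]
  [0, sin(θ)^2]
Non-zero Christoffel symbols (Γ^k_{ij} = Γ^k_{ji}):
Γ^θ_{φ φ} = -sin(2*θ)/2
Γ^φ_{θ φ} = 1/tan(θ)
R^θ_{θ θ θ} = 0 (a repeated index in an antisymmetric pair)
R^φ_{θ φ θ} = ∂_φ Γ^φ_{θ θ} - ∂_θ Γ^φ_{θ φ} + Γ^φ_{φ m} Γ^m_{θ θ} - Γ^φ_{θ m} Γ^m_{θ φ}
  = (0) - (-1/sin(θ)^2) + (0) - (1/tan(θ)^2) = 1
R_{θθ} = R^θ_{θ θ θ} + R^φ_{θ φ θ} = (0) + (1) = 1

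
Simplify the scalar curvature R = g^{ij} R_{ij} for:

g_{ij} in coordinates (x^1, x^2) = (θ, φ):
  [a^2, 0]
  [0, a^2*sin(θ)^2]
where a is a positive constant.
Non-zero Christoffel symbols (Γ^k_{ij} = Γ^k_{ji}):
Γ^θ_{φ φ} = -sin(2*θ)/2
Γ^φ_{θ φ} = 1/tan(θ)
Ricci tensor (R_{ij} = R^k_{ikj}): R_{θθ} = 1, R_{θφ} = 0, R_{φφ} = sin(θ)^2
Inverse metric: g^{θθ} = 1/a^2, g^{φφ} = 1/(a^2*sin(θ)^2)
R = g^{ij} R_{ij} = (1/a^2)(1) + (1/(a^2*sin(θ)^2))(sin(θ)^2) = 2/a^2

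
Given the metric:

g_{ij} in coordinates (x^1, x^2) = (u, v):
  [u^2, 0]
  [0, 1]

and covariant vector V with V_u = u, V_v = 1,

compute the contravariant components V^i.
Inverse metric (diagonal): g^{uu} = 1/u^2, g^{vv} = 1
V^i = g^{ij} V_j:
V^u = (1/u^2)(u) + (0)(1) = 1/u
V^v = (0)(u) + (1)(1) = 1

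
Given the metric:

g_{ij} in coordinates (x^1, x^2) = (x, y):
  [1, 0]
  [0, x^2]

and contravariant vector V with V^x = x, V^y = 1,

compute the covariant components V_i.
V_i = g_{ij} V^j:
V_x = (1)(x) + (0)(1) = x
V_y = (0)(x) + (x^2)(1) = x^2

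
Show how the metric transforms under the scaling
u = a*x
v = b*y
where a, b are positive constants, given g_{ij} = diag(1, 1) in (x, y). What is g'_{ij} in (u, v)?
Invert the transformation: x = u/a, y = v/b
g'_{ij} = (∂x^k/∂x'^i)(∂x^l/∂x'^j) g_{kl}; with g_{kl} = δ_{kl} this is Σ_k (∂x^k/∂x'^i)(∂x^k/∂x'^j).
Jacobian: ∂x/∂u = 1/a, ∂x/∂v = 0, ∂y/∂u = 0, ∂y/∂v = 1/b
g'_{uu} = (1/a)(1/a) + (0)(0) = 1/a^2
g'_{uv} = (1/a)(0) + (0)(1/b) = 0
g'_{vv} = (0)(0) + (1/b)(1/b) = 1/b^2
g'_{ij} = diag(1/a^2, 1/b^2)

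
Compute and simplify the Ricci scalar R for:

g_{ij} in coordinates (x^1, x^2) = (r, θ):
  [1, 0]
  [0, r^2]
Non-zero Christoffel symbols (Γ^k_{ij} = Γ^k_{ji}):
Γ^r_{θ θ} = -r
Γ^θ_{r θ} = 1/r
Ricci tensor (R_{ij} = R^k_{ikj}): R_{rr} = 0, R_{rθ} = 0, R_{θθ} = 0
Inverse metric: g^{rr} = 1, g^{θθ} = 1/r^2
R = g^{ij} R_{ij} = (1)(0) + (1/r^2)(0) = 0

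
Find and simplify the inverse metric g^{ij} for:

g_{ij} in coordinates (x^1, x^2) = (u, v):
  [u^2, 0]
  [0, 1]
The metric is diagonal, so g^{ij} is diagonal with entries 1/g_{ii}: diag(1/(u^2), 1).
g^{ij}:
  [1/u^2, 0]
  [0, 1]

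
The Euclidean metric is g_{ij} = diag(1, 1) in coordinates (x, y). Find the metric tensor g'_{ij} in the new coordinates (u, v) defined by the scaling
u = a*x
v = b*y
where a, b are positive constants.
Invert the transformation: x = u/a, y = v/b
g'_{ij} = (∂x^k/∂x'^i)(∂x^l/∂x'^j) g_{kl}; with g_{kl} = δ_{kl} this is Σ_k (∂x^k/∂x'^i)(∂x^k/∂x'^j).
Jacobian: ∂x/∂u = 1/a, ∂x/∂v = 0, ∂y/∂u = 0, ∂y/∂v = 1/b
g'_{uu} = (1/a)(1/a) + (0)(0) = 1/a^2
g'_{uv} = (1/a)(0) + (0)(1/b) = 0
g'_{vv} = (0)(0) + (1/b)(1/b) = 1/b^2
g'_{ij} = diag(1/a^2, 1/b^2)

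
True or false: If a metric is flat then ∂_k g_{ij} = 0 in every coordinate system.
Flatness means R^i_{jkl} = 0; the components can still vary, e.g. the flat plane in polar coordinates has g_{θθ} = r^2.
False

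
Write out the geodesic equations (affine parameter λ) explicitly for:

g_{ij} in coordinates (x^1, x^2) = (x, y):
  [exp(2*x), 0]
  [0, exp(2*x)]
Geodesic equation: d^2x^k/dλ^2 + Γ^k_{ij} (dx^i/dλ)(dx^j/dλ) = 0.
Non-zero Christoffel symbols:
Γ^x_{x x} = 1
Γ^x_{y y} = -1
Γ^y_{x y} = 1
Substituting (the symmetric pair Γ^k_{ij}, Γ^k_{ji} combines into a factor 2):
d^2x/dλ^2 + (dx/dλ)^2 - (dy/dλ)^2 = 0
d^2y/dλ^2 + 2 (dx/dλ)(dy/dλ) = 0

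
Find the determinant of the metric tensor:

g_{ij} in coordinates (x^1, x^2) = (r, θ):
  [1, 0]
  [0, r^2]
For a 2×2 metric: det(g) = g_{11}·g_{22} - g_{12}·g_{21}
= (1)·(r^2) - (0)·(0)
= r^2 - 0
det(g) = r^2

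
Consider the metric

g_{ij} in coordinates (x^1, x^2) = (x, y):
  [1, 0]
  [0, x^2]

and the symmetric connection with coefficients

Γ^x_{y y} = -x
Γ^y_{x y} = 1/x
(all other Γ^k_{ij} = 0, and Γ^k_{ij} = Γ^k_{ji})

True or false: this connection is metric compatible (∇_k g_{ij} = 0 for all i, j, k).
Using ∇_k g_{ij} = ∂_k g_{ij} - Γ^m_{ki} g_{mj} - Γ^m_{kj} g_{im}:
e.g. ∇_x g_{yy} = (2*x) - (x) - (x) = 0
Every component ∇_k g_{ij} vanishes: the connection is metric compatible.
True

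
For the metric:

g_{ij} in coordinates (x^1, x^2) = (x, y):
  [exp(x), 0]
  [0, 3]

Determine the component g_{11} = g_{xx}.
With x^1 = x, x^2 = y, g_{11} = g_{xx} is the row-1, column-1 entry of the matrix.
g_{11} = exp(x)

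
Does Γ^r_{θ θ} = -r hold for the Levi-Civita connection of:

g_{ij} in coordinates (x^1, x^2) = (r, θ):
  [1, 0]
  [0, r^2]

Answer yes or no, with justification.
Γ^r_{θ θ} = (1/2) g^{rr} (∂_θ g_{rθ} + ∂_θ g_{rθ} - ∂_r g_{θθ}) = (1/2)(1)((0) + (0) - (2*r)) = -r
This equals the proposed value -r.
Yes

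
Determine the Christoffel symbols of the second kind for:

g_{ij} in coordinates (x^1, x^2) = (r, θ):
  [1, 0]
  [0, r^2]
Using Γ^k_{ij} = (1/2) g^{km} (∂_i g_{mj} + ∂_j g_{mi} - ∂_m g_{ij}); the metric is diagonal, so only the m = k term contributes.
Non-zero symbols (using the symmetry Γ^k_{ij} = Γ^k_{ji}):
Γ^r_{θ θ} = (1/2) g^{rr} (∂_θ g_{rθ} + ∂_θ g_{rθ} - ∂_r g_{θθ}) = (1/2)(1)((0) + (0) - (2*r)) = -r
Γ^θ_{r θ} = (1/2) g^{θθ} (∂_r g_{θθ} + ∂_θ g_{θr} - ∂_θ g_{rθ}) = (1/2)(1/r^2)((2*r) + (0) - (0)) = 1/r
All other Christoffel symbols are zero.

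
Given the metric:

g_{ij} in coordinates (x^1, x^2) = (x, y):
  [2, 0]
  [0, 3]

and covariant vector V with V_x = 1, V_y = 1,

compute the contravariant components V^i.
Inverse metric (diagonal): g^{xx} = 1/2, g^{yy} = 1/3
V^i = g^{ij} V_j:
V^x = (1/2)(1) + (0)(1) = 1/2
V^y = (0)(1) + (1/3)(1) = 1/3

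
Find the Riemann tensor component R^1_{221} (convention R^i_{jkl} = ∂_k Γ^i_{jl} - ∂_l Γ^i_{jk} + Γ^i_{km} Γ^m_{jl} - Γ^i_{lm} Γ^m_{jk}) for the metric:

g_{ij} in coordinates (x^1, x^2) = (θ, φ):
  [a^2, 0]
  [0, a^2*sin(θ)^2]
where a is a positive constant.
Non-zero Christoffel symbols (Γ^k_{ij} = Γ^k_{ji}):
Γ^θ_{φ φ} = -sin(2*θ)/2
Γ^φ_{θ φ} = 1/tan(θ)
R^θ_{φ φ θ} = ∂_φ Γ^θ_{φ θ} - ∂_θ Γ^θ_{φ φ} + Γ^θ_{φ m} Γ^m_{φ θ} - Γ^θ_{θ m} Γ^m_{φ φ}
  = (0) - (-cos(2*θ)) + (-cos(θ)^2) - (0) = -sin(θ)^2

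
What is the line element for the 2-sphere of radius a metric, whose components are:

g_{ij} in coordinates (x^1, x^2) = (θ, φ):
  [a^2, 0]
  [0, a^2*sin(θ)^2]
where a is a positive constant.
ds^2 = g_{ij} dx^i dx^j; only the non-zero components contribute.
ds^2 = a^2 dθ^2 + a^2*sin(θ)^2 dφ^2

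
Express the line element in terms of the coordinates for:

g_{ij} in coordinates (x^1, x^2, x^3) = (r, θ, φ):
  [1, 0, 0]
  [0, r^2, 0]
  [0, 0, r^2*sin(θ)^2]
ds^2 = g_{ij} dx^i dx^j; only the non-zero components contribute.
ds^2 = dr^2 + r^2 dθ^2 + r^2*sin(θ)^2 dφ^2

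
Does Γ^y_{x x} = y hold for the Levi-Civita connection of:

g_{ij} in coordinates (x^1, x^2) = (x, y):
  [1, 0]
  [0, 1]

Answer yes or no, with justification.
Γ^y_{x x} = (1/2) g^{yy} (∂_x g_{yx} + ∂_x g_{yx} - ∂_y g_{xx}) = (1/2)(1)((0) + (0) - (0)) = 0
This differs from the proposed value y.
No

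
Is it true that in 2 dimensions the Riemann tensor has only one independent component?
The number of independent components is n^2(n^2-1)/12 = 4·3/12 = 1 for n = 2 (e.g. R_{1212}).
Yes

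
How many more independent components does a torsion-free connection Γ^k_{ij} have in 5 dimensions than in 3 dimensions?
Independent components in n dimensions: n × n(n+1)/2 = n^2(n+1)/2.
5D: 5 × 15 = 75
3D: 3 × 6 = 18
Difference = 75 - 18 = 57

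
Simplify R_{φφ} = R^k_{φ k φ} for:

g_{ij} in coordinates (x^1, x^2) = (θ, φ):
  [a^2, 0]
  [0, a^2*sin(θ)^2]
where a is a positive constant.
Non-zero Christoffel symbols (Γ^k_{ij} = Γ^k_{ji}):
Γ^θ_{φ φ} = -sin(2*θ)/2
Γ^φ_{θ φ} = 1/tan(θ)
R^θ_{φ θ φ} = ∂_θ Γ^θ_{φ φ} - ∂_φ Γ^θ_{φ θ} + Γ^θ_{θ m} Γ^m_{φ φ} - Γ^θ_{φ m} Γ^m_{φ θ}
  = (-cos(2*θ)) - (0) + (0) - (-cos(θ)^2) = sin(θ)^2
R^φ_{φ φ φ} = 0 (a repeated index in an antisymmetric pair)
R_{φφ} = R^θ_{φ θ φ} + R^φ_{φ φ φ} = (sin(θ)^2) + (0) = sin(θ)^2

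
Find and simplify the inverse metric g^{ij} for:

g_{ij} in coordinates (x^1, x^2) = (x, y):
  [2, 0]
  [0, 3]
The metric is diagonal, so g^{ij} is diagonal with entries 1/g_{ii}: diag(1/2, 1/3).
g^{ij}:
  [1/2, 0]
  [0, 1/3]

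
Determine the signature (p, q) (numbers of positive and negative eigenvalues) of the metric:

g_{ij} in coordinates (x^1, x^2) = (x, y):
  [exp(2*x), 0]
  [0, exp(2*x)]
The metric is diagonal, so its eigenvalues are the diagonal entries: exp(2*x), exp(2*x) (at a generic point, where coordinate-dependent entries are positive).
2 positive, 0 negative.
(2, 0) - Riemannian (positive definite)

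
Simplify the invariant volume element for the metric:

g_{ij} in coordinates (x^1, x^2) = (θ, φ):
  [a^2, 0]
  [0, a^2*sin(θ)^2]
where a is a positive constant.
det(g) = a^4*sin(θ)^2
√|det(g)| = a^2*sin(θ) (taking 0 < θ < π so that |sin(θ)| = sin(θ))
Volume element: dV = a^2*sin(θ) dθ dφ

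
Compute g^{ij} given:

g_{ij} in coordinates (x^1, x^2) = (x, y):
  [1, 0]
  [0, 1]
The metric is diagonal, so g^{ij} is diagonal with entries 1/g_{ii}: diag(1, 1).
g^{ij}:
  [1, 0]
  [0, 1]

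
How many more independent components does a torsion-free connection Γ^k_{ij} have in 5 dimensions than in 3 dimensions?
Independent components in n dimensions: n × n(n+1)/2 = n^2(n+1)/2.
5D: 5 × 15 = 75
3D: 3 × 6 = 18
Difference = 75 - 18 = 57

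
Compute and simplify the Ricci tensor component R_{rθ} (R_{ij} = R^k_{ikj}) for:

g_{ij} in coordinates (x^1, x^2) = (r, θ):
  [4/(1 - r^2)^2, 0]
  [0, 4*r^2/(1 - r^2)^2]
Non-zero Christoffel symbols (Γ^k_{ij} = Γ^k_{ji}):
Γ^r_{r r} = 2*r/(1 - r^2)
Γ^r_{θ θ} = (r^3 + r)/(r^2 - 1)
Γ^θ_{r θ} = (-r^2 - 1)/(r^3 - r)
R^r_{r r θ} = 0 (a repeated index in an antisymmetric pair)
R^θ_{r θ θ} = 0 (a repeated index in an antisymmetric pair)
R_{rθ} = R^r_{r r θ} + R^θ_{r θ θ} = (0) + (0) = 0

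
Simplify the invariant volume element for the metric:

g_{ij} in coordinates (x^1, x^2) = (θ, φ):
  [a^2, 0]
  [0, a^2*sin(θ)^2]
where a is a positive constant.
det(g) = a^4*sin(θ)^2
√|det(g)| = a^2*sin(θ) (taking 0 < θ < π so that |sin(θ)| = sin(θ))
Volume element: dV = a^2*sin(θ) dθ dφ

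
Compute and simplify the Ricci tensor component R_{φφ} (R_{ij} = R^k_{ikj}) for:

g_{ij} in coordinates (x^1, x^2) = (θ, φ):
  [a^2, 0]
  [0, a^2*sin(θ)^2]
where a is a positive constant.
Non-zero Christoffel symbols (Γ^k_{ij} = Γ^k_{ji}):
Γ^θ_{φ φ} = -sin(2*θ)/2
Γ^φ_{θ φ} = 1/tan(θ)
R^θ_{φ θ φ} = ∂_θ Γ^θ_{φ φ} - ∂_φ Γ^θ_{φ θ} + Γ^θ_{θ m} Γ^m_{φ φ} - Γ^θ_{φ m} Γ^m_{φ θ}
  = (-cos(2*θ)) - (0) + (0) - (-cos(θ)^2) = sin(θ)^2
R^φ_{φ φ φ} = 0 (a repeated index in an antisymmetric pair)
R_{φφ} = R^θ_{φ θ φ} + R^φ_{φ φ φ} = (sin(θ)^2) + (0) = sin(θ)^2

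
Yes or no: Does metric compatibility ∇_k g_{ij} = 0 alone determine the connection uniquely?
One also needs vanishing torsion; metric compatibility plus torsion-freeness singles out the Levi-Civita connection.
No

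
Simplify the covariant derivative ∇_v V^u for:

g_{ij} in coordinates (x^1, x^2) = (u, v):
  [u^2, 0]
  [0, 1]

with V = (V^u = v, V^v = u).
Non-zero Christoffel symbols:
Γ^u_{u u} = 1/u
∇_v V^u = ∂_v V^u + Γ^u_{v j} V^j
  = (1) + (0)(v) + (0)(u)
  = 1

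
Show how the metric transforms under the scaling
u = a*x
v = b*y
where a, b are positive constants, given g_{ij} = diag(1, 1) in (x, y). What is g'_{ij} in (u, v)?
Invert the transformation: x = u/a, y = v/b
g'_{ij} = (∂x^k/∂x'^i)(∂x^l/∂x'^j) g_{kl}; with g_{kl} = δ_{kl} this is Σ_k (∂x^k/∂x'^i)(∂x^k/∂x'^j).
Jacobian: ∂x/∂u = 1/a, ∂x/∂v = 0, ∂y/∂u = 0, ∂y/∂v = 1/b
g'_{uu} = (1/a)(1/a) + (0)(0) = 1/a^2
g'_{uv} = (1/a)(0) + (0)(1/b) = 0
g'_{vv} = (0)(0) + (1/b)(1/b) = 1/b^2
g'_{ij} = diag(1/a^2, 1/b^2)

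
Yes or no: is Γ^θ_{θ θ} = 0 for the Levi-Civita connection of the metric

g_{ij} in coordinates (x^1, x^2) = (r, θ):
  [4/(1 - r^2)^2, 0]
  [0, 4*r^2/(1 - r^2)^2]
Γ^θ_{θ θ} = (1/2) g^{θθ} (∂_θ g_{θθ} + ∂_θ g_{θθ} - ∂_θ g_{θθ}) = (1/2)((1 - r^2)^2/(4*r^2))((0) + (0) - (0)) = 0
This equals the proposed value 0.
Yes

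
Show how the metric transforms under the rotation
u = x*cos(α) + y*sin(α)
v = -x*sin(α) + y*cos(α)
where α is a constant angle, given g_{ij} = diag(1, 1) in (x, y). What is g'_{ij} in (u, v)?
Invert the transformation: x = u*cos(α) - v*sin(α), y = u*sin(α) + v*cos(α)
g'_{ij} = (∂x^k/∂x'^i)(∂x^l/∂x'^j) g_{kl}; with g_{kl} = δ_{kl} this is Σ_k (∂x^k/∂x'^i)(∂x^k/∂x'^j).
Jacobian: ∂x/∂u = cos(α), ∂x/∂v = -sin(α), ∂y/∂u = sin(α), ∂y/∂v = cos(α)
g'_{uu} = (cos(α))(cos(α)) + (sin(α))(sin(α)) = 1
g'_{uv} = (cos(α))(-sin(α)) + (sin(α))(cos(α)) = 0
g'_{vv} = (-sin(α))(-sin(α)) + (cos(α))(cos(α)) = 1
g'_{ij} = diag(1, 1)
The Euclidean metric is invariant under rotations.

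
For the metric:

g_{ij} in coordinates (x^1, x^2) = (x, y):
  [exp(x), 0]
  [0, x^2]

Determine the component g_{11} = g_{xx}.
With x^1 = x, x^2 = y, g_{11} = g_{xx} is the row-1, column-1 entry of the matrix.
g_{11} = exp(x)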